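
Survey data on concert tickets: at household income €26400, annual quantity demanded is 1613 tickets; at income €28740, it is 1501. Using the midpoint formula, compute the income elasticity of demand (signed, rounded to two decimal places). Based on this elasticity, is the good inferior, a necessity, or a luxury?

-0.85; inferior

%ΔQ = (1501 − 1613)/[( 1613 + 1501)/2] = -112/1557 = -0.071933…
%ΔIncome = (28740 − 26400)/[( 26400 + 28740)/2] = 2340/27570 = 0.084874…
E_income = (-112/1557) / (2340/27570) = -0.8475…
E_income < 0 ⇒ inferior good.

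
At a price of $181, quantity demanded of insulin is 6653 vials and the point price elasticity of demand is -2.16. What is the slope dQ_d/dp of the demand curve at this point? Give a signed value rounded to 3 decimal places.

-79.395

Ed = (dQ_d/dp)·(p/Q_d) ⇒ dQ_d/dp = Ed·Q_d/p = (-2.16)·6653/181 = -79.39491…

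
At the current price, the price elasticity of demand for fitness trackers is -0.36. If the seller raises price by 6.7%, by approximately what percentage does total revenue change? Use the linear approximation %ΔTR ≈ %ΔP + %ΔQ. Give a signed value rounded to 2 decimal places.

%ΔQ ≈ Ed × %ΔP = (-0.36) × (+6.7%) = -2.4120%
%ΔTR ≈ %ΔP + %ΔQ = (+6.7%) + (-2.4120%) = +4.2880%

+4.29%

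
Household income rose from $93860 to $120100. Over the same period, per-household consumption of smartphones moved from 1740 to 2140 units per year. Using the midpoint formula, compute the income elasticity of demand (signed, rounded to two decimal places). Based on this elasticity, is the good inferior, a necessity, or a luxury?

0.84; necessity

%ΔQ = (2140 − 1740)/[( 1740 + 2140)/2] = 400/1940 = 0.206185…
%ΔIncome = (120100 − 93860)/[( 93860 + 120100)/2] = 26240/106980 = 0.245279…
E_income = (400/1940) / (26240/106980) = 0.8406…
0 < E_income < 1 ⇒ normal good, necessity.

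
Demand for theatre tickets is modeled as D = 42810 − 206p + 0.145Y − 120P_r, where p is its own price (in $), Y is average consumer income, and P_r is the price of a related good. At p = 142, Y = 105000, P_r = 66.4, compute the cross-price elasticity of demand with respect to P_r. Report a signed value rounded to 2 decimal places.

At the given values, D = 42810 − 206(142) + 0.145(105000) − 120(66.4) = 20815.
∂D/∂P_r = -120.
E = (-120) × (66.4/20815) = -0.3828…

-0.38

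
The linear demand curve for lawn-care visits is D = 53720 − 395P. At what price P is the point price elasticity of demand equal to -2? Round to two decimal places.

Ed = −395P/(53720 − 395P). Set this equal to -2:
395P = 2·(53720 − 395P) ⇒ 395P(1 + 2) = 2·53720
P = 2·53720 / (395·3) = 90.6666…

90.67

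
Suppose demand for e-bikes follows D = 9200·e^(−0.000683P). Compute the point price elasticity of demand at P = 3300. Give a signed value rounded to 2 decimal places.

dD/dP = −0.000683·D = -0.659709. At P = 3300, D = 965.899.
Ed = (dD/dP)·(P/D) = (-0.659709) × (3300/965.899) = -2.2539

-2.25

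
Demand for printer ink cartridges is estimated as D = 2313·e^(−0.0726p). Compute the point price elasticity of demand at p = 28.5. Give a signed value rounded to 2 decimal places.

-2.07

dD/dp = −0.0726·D = -21.2087. At p = 28.5, D = 292.131.
Ed = (dD/dp)·(p/D) = (-21.2087) × (28.5/292.131) = -2.0691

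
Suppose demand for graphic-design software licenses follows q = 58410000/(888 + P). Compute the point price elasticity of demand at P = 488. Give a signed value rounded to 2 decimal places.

-0.35

dq/dP = −58410000/(888 + P)² = -30.8497. At P = 488, q = 42449.1.
Ed = (dq/dP)·(P/q) = (-30.8497) × (488/42449.1) = -0.3546…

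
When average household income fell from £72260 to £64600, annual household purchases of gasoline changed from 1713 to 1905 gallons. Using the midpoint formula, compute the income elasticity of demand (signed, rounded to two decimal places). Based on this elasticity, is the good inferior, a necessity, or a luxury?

%ΔQ = (1905 − 1713)/[( 1713 + 1905)/2] = 192/1809 = 0.106135…
%ΔIncome = (64600 − 72260)/[( 72260 + 64600)/2] = -7660/68430 = -0.111939…
E_income = (192/1809) / (-7660/68430) = -0.9481…
E_income < 0 ⇒ inferior good.

-0.95; inferior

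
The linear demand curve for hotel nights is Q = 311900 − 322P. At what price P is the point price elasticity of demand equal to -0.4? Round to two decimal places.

Ed = −322P/(311900 − 322P). Set this equal to -0.4:
322P = 0.4·(311900 − 322P) ⇒ 322P(1 + 0.4) = 0.4·311900
P = 0.4·311900 / (322·1.4) = 276.7524…

276.75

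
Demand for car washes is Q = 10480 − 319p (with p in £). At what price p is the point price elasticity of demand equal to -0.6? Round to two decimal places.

Ed = −319p/(10480 − 319p). Set this equal to -0.6:
319p = 0.6·(10480 − 319p) ⇒ 319p(1 + 0.6) = 0.6·10480
p = 0.6·10480 / (319·1.6) = 12.3197…

12.32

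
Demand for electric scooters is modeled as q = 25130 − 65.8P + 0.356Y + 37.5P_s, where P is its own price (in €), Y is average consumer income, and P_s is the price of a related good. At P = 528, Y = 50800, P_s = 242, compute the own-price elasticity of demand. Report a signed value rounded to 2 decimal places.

At the given values, q = 25130 − 65.8(528) + 0.356(50800) + 37.5(242) = 17547.4.
∂q/∂P = −65.8.
E = (-65.8) × (528/17547.4) = -1.9799…

-1.98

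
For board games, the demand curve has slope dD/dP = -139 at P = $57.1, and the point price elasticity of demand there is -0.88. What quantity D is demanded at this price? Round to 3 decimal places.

Ed = (dD/dP)·(P/D) ⇒ D = (dD/dP)·P/Ed = (-139)·57.1/(-0.88) = 9019.20454…

9019.205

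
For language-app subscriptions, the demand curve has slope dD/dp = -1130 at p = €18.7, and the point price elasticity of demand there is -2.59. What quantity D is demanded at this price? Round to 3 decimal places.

8158.687

Ed = (dD/dp)·(p/D) ⇒ D = (dD/dp)·p/Ed = (-1130)·18.7/(-2.59) = 8158.68725…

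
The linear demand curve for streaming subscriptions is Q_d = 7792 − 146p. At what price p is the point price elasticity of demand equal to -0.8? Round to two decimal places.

Ed = −146p/(7792 − 146p). Set this equal to -0.8:
146p = 0.8·(7792 − 146p) ⇒ 146p(1 + 0.8) = 0.8·7792
p = 0.8·7792 / (146·1.8) = 23.7199…

23.72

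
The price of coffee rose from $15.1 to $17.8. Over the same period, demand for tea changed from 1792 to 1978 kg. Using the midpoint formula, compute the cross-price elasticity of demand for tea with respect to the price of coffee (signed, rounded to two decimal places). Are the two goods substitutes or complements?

%ΔQ_{tea} = (1978 − 1792)/avg = 186/1885 = 0.098673…
%ΔP_{coffee} = (17.8 − 15.1)/avg = 2.7/16.45 = 0.164133…
E_cross = (186/1885) / (2.7/16.45) = 0.6011…
E_cross > 0 ⇒ the goods are substitutes.

0.60; substitutes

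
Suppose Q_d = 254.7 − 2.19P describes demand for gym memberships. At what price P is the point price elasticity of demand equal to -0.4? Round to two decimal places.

33.23

Ed = −2.19P/(254.7 − 2.19P). Set this equal to -0.4:
2.19P = 0.4·(254.7 − 2.19P) ⇒ 2.19P(1 + 0.4) = 0.4·254.7
P = 0.4·254.7 / (2.19·1.4) = 33.2289…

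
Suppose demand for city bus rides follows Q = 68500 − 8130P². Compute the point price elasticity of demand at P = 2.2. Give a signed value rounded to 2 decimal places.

-2.70

dQ/dP = −2·8130·P = -35772. At P = 2.2, Q = 29150.8.
Ed = (dQ/dP)·(P/Q) = (-35772) × (2.2/29150.8) = -2.6996…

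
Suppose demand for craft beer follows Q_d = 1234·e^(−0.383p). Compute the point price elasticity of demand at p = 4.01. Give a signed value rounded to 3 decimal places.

dQ_d/dp = −0.383·Q_d = -101.745. At p = 4.01, Q_d = 265.652.
Ed = (dQ_d/dp)·(p/Q_d) = (-101.745) × (4.01/265.652) = -1.53583

-1.536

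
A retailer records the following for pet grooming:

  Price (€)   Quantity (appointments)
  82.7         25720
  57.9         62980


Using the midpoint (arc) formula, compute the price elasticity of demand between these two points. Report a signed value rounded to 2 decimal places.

%ΔQ = (62980 − 25720) / [(25720 + 62980)/2] = 37260/44350 = 0.840135…
%ΔP = (57.9 − 82.7) / [(82.7 + 57.9)/2] = -24.8/70.3 = -0.352773…
Arc Ed = %ΔQ / %ΔP = (37260/44350) / (-24.8/70.3) = -2.3815…

-2.38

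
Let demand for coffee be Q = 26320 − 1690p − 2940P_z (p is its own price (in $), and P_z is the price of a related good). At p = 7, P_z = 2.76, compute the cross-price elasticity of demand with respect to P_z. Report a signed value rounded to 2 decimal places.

-1.27

At the given values, Q = 26320 − 1690(7) − 2940(2.76) = 6375.6.
∂Q/∂P_z = -2940.
E = (-2940) × (2.76/6375.6) = -1.2727…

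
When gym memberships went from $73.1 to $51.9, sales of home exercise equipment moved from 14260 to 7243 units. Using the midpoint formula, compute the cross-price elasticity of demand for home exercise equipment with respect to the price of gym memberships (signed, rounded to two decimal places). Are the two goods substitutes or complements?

%ΔQ_{home exercise equipment} = (7243 − 14260)/avg = -7017/10751.5 = -0.652653…
%ΔP_{gym memberships} = (51.9 − 73.1)/avg = -21.2/62.5 = -0.3392
E_cross = (-7017/10751.5) / (-21.2/62.5) = 1.9240…
E_cross > 0 ⇒ the goods are substitutes.

1.92; substitutes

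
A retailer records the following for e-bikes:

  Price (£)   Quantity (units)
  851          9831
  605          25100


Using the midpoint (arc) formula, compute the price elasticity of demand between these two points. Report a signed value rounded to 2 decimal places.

%ΔQ = (25100 − 9831) / [(9831 + 25100)/2] = 15269/17465.5 = 0.874237…
%ΔP = (605 − 851) / [(851 + 605)/2] = -246/728 = -0.337912…
Arc Ed = %ΔQ / %ΔP = (15269/17465.5) / (-246/728) = -2.5871…

-2.59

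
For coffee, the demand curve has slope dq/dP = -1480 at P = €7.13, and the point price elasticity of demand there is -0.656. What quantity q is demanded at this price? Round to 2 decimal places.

16085.98

Ed = (dq/dP)·(P/q) ⇒ q = (dq/dP)·P/Ed = (-1480)·7.13/(-0.656) = 16085.9756…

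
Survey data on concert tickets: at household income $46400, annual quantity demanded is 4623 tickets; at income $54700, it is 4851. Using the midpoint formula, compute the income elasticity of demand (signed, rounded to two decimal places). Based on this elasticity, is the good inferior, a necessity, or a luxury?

%ΔQ = (4851 − 4623)/[( 4623 + 4851)/2] = 228/4737 = 0.048131…
%ΔIncome = (54700 − 46400)/[( 46400 + 54700)/2] = 8300/50550 = 0.164193…
E_income = (228/4737) / (8300/50550) = 0.2931…
0 < E_income < 1 ⇒ normal good, necessity.

0.29; necessity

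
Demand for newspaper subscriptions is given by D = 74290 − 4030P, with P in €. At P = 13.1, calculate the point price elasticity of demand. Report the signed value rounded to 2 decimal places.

dD/dP = −4030. At P = 13.1, D = 74290 − 4030(13.1) = 21497.
Ed = (dD/dP)·(P/D) = −4030 × (13.1/21497) = -2.4558…

-2.46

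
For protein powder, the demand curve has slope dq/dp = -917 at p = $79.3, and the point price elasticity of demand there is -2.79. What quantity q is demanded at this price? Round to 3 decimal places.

26063.835

Ed = (dq/dp)·(p/q) ⇒ q = (dq/dp)·p/Ed = (-917)·79.3/(-2.79) = 26063.83512…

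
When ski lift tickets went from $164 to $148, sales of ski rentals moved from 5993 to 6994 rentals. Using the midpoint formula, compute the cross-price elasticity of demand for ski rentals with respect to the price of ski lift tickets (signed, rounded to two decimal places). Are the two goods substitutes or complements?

-1.50; complements

%ΔQ_{ski rentals} = (6994 − 5993)/avg = 1001/6493.5 = 0.154154…
%ΔP_{ski lift tickets} = (148 − 164)/avg = -16/156 = -0.102564…
E_cross = (1001/6493.5) / (-16/156) = -1.5030…
E_cross < 0 ⇒ the goods are complements.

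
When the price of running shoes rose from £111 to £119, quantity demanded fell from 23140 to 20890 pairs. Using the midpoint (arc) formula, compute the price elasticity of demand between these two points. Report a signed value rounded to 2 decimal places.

%ΔQ = (20890 − 23140) / [(23140 + 20890)/2] = -2250/22015 = -0.102203…
%ΔP = (119 − 111) / [(111 + 119)/2] = 8/115 = 0.069565…
Arc Ed = %ΔQ / %ΔP = (-2250/22015) / (8/115) = -1.4691…

-1.47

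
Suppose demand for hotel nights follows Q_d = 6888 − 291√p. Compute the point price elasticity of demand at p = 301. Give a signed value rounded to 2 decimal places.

-1.37

dQ_d/dp = −291/(2√p) = -8.38648. At p = 301, Q_d = 1839.34.
Ed = (dQ_d/dp)·(p/Q_d) = (-8.38648) × (301/1839.34) = -1.3724…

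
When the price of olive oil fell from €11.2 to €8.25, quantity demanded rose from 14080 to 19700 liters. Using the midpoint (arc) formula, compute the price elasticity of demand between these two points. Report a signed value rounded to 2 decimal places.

-1.10

%ΔQ = (19700 − 14080) / [(14080 + 19700)/2] = 5620/16890 = 0.332741…
%ΔP = (8.25 − 11.2) / [(11.2 + 8.25)/2] = -2.95/9.725 = -0.303341…
Arc Ed = %ΔQ / %ΔP = (5620/16890) / (-2.95/9.725) = -1.0969…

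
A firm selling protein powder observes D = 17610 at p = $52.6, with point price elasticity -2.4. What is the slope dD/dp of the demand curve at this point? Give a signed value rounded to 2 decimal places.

-803.50

Ed = (dD/dp)·(p/D) ⇒ dD/dp = Ed·D/p = (-2.4)·17610/52.6 = -803.4980…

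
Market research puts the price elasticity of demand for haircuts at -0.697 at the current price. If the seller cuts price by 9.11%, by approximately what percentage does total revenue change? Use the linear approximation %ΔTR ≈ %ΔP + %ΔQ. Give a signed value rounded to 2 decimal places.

%ΔQ ≈ Ed × %ΔP = (-0.697) × (-9.11%) = +6.3497%
%ΔTR ≈ %ΔP + %ΔQ = (-9.11%) + (+6.3497%) = -2.7603%

-2.76%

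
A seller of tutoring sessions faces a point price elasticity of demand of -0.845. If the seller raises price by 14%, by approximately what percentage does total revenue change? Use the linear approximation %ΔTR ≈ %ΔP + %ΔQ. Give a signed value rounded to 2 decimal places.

%ΔQ ≈ Ed × %ΔP = (-0.845) × (+14%) = -11.8300%
%ΔTR ≈ %ΔP + %ΔQ = (+14%) + (-11.8300%) = +2.1700%

+2.17%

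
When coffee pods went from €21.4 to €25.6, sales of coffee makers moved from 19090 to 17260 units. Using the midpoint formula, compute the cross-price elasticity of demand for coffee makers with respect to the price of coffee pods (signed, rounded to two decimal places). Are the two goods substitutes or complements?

-0.56; complements

%ΔQ_{coffee makers} = (17260 − 19090)/avg = -1830/18175 = -0.100687…
%ΔP_{coffee pods} = (25.6 − 21.4)/avg = 4.2/23.5 = 0.178723…
E_cross = (-1830/18175) / (4.2/23.5) = -0.5633…
E_cross < 0 ⇒ the goods are complements.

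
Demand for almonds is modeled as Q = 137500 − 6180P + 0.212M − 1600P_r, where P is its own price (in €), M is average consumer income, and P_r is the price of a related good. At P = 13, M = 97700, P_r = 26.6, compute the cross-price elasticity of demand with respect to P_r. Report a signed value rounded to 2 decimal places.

At the given values, Q = 137500 − 6180(13) + 0.212(97700) − 1600(26.6) = 35312.4.
∂Q/∂P_r = -1600.
E = (-1600) × (26.6/35312.4) = -1.2052…

-1.21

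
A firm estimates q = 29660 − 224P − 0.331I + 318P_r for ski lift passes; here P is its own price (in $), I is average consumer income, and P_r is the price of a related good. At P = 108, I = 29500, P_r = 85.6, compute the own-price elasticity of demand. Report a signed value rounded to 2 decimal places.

-1.06

At the given values, q = 29660 − 224(108) − 0.331(29500) + 318(85.6) = 22924.3.
∂q/∂P = −224.
E = (-224) × (108/22924.3) = -1.0552…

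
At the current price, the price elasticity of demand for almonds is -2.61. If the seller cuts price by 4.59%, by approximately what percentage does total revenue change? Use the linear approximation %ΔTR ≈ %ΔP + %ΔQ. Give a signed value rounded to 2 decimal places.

%ΔQ ≈ Ed × %ΔP = (-2.61) × (-4.59%) = +11.9799%
%ΔTR ≈ %ΔP + %ΔQ = (-4.59%) + (+11.9799%) = +7.3899%

+7.39%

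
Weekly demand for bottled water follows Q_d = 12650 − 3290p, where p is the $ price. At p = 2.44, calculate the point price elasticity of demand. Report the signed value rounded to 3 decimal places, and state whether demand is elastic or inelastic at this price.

dQ_d/dp = −3290. At p = 2.44, Q_d = 12650 − 3290(2.44) = 4622.4.
Ed = (dQ_d/dp)·(p/Q_d) = −3290 × (2.44/4622.4) = -1.73667…
|Ed| = 1.737 > 1, so demand is elastic.

-1.737; elastic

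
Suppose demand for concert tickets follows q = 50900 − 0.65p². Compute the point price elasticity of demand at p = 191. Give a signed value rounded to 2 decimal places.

-1.74

dq/dp = −2·0.65·p = -248.3. At p = 191, q = 27187.35.
Ed = (dq/dp)·(p/q) = (-248.3) × (191/27187.35) = -1.7443…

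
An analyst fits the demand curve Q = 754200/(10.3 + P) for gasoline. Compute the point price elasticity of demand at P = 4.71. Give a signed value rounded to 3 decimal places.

dQ/dP = −754200/(10.3 + P)² = -3347.54. At P = 4.71, Q = 50246.5.
Ed = (dQ/dP)·(P/Q) = (-3347.54) × (4.71/50246.5) = -0.31379…

-0.314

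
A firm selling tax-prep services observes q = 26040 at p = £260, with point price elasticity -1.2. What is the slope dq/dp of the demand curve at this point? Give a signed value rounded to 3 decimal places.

-120.185

Ed = (dq/dp)·(p/q) ⇒ dq/dp = Ed·q/p = (-1.2)·26040/260 = -120.18461…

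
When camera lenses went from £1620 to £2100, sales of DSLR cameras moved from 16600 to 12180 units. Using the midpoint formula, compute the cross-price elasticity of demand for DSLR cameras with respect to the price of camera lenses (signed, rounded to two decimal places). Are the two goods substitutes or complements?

%ΔQ_{DSLR cameras} = (12180 − 16600)/avg = -4420/14390 = -0.307157…
%ΔP_{camera lenses} = (2100 − 1620)/avg = 480/1860 = 0.258064…
E_cross = (-4420/14390) / (480/1860) = -1.1902…
E_cross < 0 ⇒ the goods are complements.

-1.19; complements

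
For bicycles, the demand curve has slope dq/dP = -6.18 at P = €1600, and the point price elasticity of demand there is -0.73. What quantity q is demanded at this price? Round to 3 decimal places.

Ed = (dq/dP)·(P/q) ⇒ q = (dq/dP)·P/Ed = (-6.18)·1600/(-0.73) = 13545.20547…

13545.205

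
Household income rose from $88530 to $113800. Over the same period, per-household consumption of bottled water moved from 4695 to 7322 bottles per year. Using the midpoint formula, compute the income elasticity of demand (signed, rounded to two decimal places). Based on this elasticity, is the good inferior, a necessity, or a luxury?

1.75; luxury

%ΔQ = (7322 − 4695)/[( 4695 + 7322)/2] = 2627/6008.5 = 0.437213…
%ΔIncome = (113800 − 88530)/[( 88530 + 113800)/2] = 25270/101165 = 0.249789…
E_income = (2627/6008.5) / (25270/101165) = 1.7503…
E_income > 1 ⇒ normal good, luxury.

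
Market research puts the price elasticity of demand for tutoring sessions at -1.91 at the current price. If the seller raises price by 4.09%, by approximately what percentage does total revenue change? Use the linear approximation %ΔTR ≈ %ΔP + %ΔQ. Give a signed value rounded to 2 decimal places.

-3.72%

%ΔQ ≈ Ed × %ΔP = (-1.91) × (+4.09%) = -7.8119%
%ΔTR ≈ %ΔP + %ΔQ = (+4.09%) + (-7.8119%) = -3.7219%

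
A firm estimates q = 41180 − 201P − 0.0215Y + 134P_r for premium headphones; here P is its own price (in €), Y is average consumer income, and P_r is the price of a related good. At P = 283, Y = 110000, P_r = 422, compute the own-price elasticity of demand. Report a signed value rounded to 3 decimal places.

At the given values, q = 41180 − 201(283) − 0.0215(110000) + 134(422) = 38480.
∂q/∂P = −201.
E = (-201) × (283/38480) = -1.47824…

-1.478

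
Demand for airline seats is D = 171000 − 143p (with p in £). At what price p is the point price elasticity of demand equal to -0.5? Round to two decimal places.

398.60

Ed = −143p/(171000 − 143p). Set this equal to -0.5:
143p = 0.5·(171000 − 143p) ⇒ 143p(1 + 0.5) = 0.5·171000
p = 0.5·171000 / (143·1.5) = 398.6013…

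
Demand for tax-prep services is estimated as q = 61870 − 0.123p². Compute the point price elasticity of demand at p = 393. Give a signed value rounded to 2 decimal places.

dq/dp = −2·0.123·p = -96.678. At p = 393, q = 42872.773.
Ed = (dq/dp)·(p/q) = (-96.678) × (393/42872.773) = -0.8862…

-0.89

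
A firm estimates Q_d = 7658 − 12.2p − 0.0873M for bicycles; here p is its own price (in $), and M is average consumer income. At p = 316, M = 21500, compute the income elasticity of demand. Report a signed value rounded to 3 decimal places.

At the given values, Q_d = 7658 − 12.2(316) − 0.0873(21500) = 1925.85.
∂Q_d/∂M = -0.0873.
E = (-0.0873) × (21500/1925.85) = -0.97460…

-0.975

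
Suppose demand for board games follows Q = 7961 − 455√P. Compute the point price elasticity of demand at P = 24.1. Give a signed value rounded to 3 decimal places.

-0.195

dQ/dP = −455/(2√P) = -46.3418. At P = 24.1, Q = 5727.33.
Ed = (dQ/dP)·(P/Q) = (-46.3418) × (24.1/5727.33) = -0.19500…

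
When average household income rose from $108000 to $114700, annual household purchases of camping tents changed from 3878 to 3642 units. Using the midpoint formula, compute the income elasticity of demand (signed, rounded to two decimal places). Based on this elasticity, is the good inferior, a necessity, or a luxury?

-1.04; inferior

%ΔQ = (3642 − 3878)/[( 3878 + 3642)/2] = -236/3760 = -0.062765…
%ΔIncome = (114700 − 108000)/[( 108000 + 114700)/2] = 6700/111350 = 0.060170…
E_income = (-236/3760) / (6700/111350) = -1.0431…
E_income < 0 ⇒ inferior good.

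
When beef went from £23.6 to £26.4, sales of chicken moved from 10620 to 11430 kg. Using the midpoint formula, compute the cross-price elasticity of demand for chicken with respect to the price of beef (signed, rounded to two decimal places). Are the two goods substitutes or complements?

%ΔQ_{chicken} = (11430 − 10620)/avg = 810/11025 = 0.073469…
%ΔP_{beef} = (26.4 − 23.6)/avg = 2.8/25 = 0.112
E_cross = (810/11025) / (2.8/25) = 0.6559…
E_cross > 0 ⇒ the goods are substitutes.

0.66; substitutes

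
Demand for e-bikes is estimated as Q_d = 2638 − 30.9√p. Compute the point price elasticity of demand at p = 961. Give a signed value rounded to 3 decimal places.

-0.285

dQ_d/dp = −30.9/(2√p) = -0.498387. At p = 961, Q_d = 1680.1.
Ed = (dQ_d/dp)·(p/Q_d) = (-0.498387) × (961/1680.1) = -0.28507…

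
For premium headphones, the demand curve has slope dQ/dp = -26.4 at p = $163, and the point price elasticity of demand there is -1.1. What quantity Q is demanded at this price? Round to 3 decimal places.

3912.000

Ed = (dQ/dp)·(p/Q) ⇒ Q = (dQ/dp)·p/Ed = (-26.4)·163/(-1.1) = 3912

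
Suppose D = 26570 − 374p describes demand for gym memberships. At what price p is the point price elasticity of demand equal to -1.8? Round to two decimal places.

45.67

Ed = −374p/(26570 − 374p). Set this equal to -1.8:
374p = 1.8·(26570 − 374p) ⇒ 374p(1 + 1.8) = 1.8·26570
p = 1.8·26570 / (374·2.8) = 45.6703…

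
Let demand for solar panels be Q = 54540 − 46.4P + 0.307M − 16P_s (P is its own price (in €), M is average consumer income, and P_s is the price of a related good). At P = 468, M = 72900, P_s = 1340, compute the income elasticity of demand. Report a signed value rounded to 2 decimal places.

0.66

At the given values, Q = 54540 − 46.4(468) + 0.307(72900) − 16(1340) = 33765.1.
∂Q/∂M = 0.307.
E = (0.307) × (72900/33765.1) = 0.6628…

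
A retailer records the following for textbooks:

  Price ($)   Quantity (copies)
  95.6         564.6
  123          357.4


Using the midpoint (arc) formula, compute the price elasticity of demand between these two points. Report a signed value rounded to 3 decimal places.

-1.793

%ΔQ = (357.4 − 564.6) / [(564.6 + 357.4)/2] = -207.2/461 = -0.449457…
%ΔP = (123 − 95.6) / [(95.6 + 123)/2] = 27.4/109.3 = 0.250686…
Arc Ed = %ΔQ / %ΔP = (-207.2/461) / (27.4/109.3) = -1.79290…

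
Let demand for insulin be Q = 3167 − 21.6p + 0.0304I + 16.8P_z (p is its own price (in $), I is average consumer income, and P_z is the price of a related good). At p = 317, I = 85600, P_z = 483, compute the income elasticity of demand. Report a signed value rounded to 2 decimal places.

0.37

At the given values, Q = 3167 − 21.6(317) + 0.0304(85600) + 16.8(483) = 7036.44.
∂Q/∂I = 0.0304.
E = (0.0304) × (85600/7036.44) = 0.3698…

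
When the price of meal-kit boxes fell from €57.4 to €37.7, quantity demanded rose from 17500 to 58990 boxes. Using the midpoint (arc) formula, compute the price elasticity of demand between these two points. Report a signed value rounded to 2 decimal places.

%ΔQ = (58990 − 17500) / [(17500 + 58990)/2] = 41490/38245 = 1.084847…
%ΔP = (37.7 − 57.4) / [(57.4 + 37.7)/2] = -19.7/47.55 = -0.414300…
Arc Ed = %ΔQ / %ΔP = (41490/38245) / (-19.7/47.55) = -2.6185…

-2.62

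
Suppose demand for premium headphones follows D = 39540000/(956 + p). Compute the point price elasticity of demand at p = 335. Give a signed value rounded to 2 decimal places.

-0.26

dD/dp = −39540000/(956 + p)² = -23.7238. At p = 335, D = 30627.4.
Ed = (dD/dp)·(p/D) = (-23.7238) × (335/30627.4) = -0.2594…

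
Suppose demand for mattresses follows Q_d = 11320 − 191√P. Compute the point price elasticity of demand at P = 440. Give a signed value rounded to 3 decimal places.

dQ_d/dP = −191/(2√P) = -4.55278. At P = 440, Q_d = 7313.55.
Ed = (dQ_d/dP)·(P/Q_d) = (-4.55278) × (440/7313.55) = -0.27390…

-0.274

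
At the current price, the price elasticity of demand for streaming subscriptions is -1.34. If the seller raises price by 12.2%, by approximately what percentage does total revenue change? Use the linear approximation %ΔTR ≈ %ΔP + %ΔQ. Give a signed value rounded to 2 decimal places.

%ΔQ ≈ Ed × %ΔP = (-1.34) × (+12.2%) = -16.3480%
%ΔTR ≈ %ΔP + %ΔQ = (+12.2%) + (-16.3480%) = -4.1480%

-4.15%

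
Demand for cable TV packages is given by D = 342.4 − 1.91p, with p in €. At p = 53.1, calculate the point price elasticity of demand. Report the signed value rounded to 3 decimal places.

dD/dp = −1.91. At p = 53.1, D = 342.4 − 1.91(53.1) = 240.979.
Ed = (dD/dp)·(p/D) = −1.91 × (53.1/240.979) = -0.42087…

-0.421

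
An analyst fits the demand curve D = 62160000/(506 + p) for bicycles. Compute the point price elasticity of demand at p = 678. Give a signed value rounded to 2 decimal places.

-0.57

dD/dp = −62160000/(506 + p)² = -44.3412. At p = 678, D = 52500.
Ed = (dD/dp)·(p/D) = (-44.3412) × (678/52500) = -0.5726…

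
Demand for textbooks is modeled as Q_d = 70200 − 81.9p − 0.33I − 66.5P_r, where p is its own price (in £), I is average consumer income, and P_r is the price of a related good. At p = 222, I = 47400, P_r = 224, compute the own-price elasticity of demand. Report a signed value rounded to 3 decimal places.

-0.846

At the given values, Q_d = 70200 − 81.9(222) − 0.33(47400) − 66.5(224) = 21480.2.
∂Q_d/∂p = −81.9.
E = (-81.9) × (222/21480.2) = -0.84644…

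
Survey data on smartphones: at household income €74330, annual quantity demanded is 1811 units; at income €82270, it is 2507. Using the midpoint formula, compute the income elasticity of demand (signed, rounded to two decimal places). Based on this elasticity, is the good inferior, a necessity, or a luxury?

3.18; luxury

%ΔQ = (2507 − 1811)/[( 1811 + 2507)/2] = 696/2159 = 0.322371…
%ΔIncome = (82270 − 74330)/[( 74330 + 82270)/2] = 7940/78300 = 0.101404…
E_income = (696/2159) / (7940/78300) = 3.1790…
E_income > 1 ⇒ normal good, luxury.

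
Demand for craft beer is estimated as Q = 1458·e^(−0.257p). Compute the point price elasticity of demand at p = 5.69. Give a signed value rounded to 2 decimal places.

dQ/dp = −0.257·Q = -86.8178. At p = 5.69, Q = 337.812.
Ed = (dQ/dp)·(p/Q) = (-86.8178) × (5.69/337.812) = -1.4623…

-1.46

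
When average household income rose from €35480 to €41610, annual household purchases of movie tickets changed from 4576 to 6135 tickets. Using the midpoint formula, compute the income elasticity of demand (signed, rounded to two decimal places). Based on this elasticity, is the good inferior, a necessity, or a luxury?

1.83; luxury

%ΔQ = (6135 − 4576)/[( 4576 + 6135)/2] = 1559/5355.5 = 0.291102…
%ΔIncome = (41610 − 35480)/[( 35480 + 41610)/2] = 6130/38545 = 0.159034…
E_income = (1559/5355.5) / (6130/38545) = 1.8304…
E_income > 1 ⇒ normal good, luxury.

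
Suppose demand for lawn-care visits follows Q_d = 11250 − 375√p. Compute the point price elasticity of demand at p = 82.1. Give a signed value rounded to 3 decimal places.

dQ_d/dp = −375/(2√p) = -20.6933. At p = 82.1, Q_d = 7852.16.
Ed = (dQ_d/dp)·(p/Q_d) = (-20.6933) × (82.1/7852.16) = -0.21636…

-0.216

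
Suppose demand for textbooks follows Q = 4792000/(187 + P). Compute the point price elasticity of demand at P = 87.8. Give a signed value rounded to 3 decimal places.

-0.320

dQ/dP = −4792000/(187 + P)² = -63.4576. At P = 87.8, Q = 17438.1.
Ed = (dQ/dP)·(P/Q) = (-63.4576) × (87.8/17438.1) = -0.31950…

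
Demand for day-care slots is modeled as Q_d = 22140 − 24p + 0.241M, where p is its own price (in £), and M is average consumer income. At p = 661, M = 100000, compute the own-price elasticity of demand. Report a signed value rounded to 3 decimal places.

-0.522

At the given values, Q_d = 22140 − 24(661) + 0.241(100000) = 30376.
∂Q_d/∂p = −24.
E = (-24) × (661/30376) = -0.52225…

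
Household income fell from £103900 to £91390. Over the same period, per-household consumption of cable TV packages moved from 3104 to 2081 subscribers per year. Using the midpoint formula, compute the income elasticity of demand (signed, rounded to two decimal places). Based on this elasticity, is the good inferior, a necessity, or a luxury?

%ΔQ = (2081 − 3104)/[( 3104 + 2081)/2] = -1023/2592.5 = -0.394599…
%ΔIncome = (91390 − 103900)/[( 103900 + 91390)/2] = -12510/97645 = -0.128117…
E_income = (-1023/2592.5) / (-12510/97645) = 3.0799…
E_income > 1 ⇒ normal good, luxury.

3.08; luxury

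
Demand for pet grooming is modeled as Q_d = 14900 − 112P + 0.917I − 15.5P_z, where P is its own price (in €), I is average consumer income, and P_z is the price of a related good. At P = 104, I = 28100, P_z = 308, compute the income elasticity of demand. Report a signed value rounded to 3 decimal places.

1.063

At the given values, Q_d = 14900 − 112(104) + 0.917(28100) − 15.5(308) = 24245.7.
∂Q_d/∂I = 0.917.
E = (0.917) × (28100/24245.7) = 1.06277…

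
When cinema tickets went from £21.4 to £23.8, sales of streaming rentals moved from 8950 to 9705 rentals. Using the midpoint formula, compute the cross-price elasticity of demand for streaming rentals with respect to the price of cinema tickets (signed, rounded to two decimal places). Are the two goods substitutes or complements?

%ΔQ_{streaming rentals} = (9705 − 8950)/avg = 755/9327.5 = 0.080943…
%ΔP_{cinema tickets} = (23.8 − 21.4)/avg = 2.4/22.6 = 0.106194…
E_cross = (755/9327.5) / (2.4/22.6) = 0.7622…
E_cross > 0 ⇒ the goods are substitutes.

0.76; substitutes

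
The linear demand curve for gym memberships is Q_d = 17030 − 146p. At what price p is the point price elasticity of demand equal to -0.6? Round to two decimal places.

43.74

Ed = −146p/(17030 − 146p). Set this equal to -0.6:
146p = 0.6·(17030 − 146p) ⇒ 146p(1 + 0.6) = 0.6·17030
p = 0.6·17030 / (146·1.6) = 43.7414…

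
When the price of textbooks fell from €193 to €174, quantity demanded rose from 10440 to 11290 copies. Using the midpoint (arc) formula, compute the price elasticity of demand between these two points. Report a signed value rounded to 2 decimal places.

%ΔQ = (11290 − 10440) / [(10440 + 11290)/2] = 850/10865 = 0.078232…
%ΔP = (174 − 193) / [(193 + 174)/2] = -19/183.5 = -0.103542…
Arc Ed = %ΔQ / %ΔP = (850/10865) / (-19/183.5) = -0.7555…

-0.76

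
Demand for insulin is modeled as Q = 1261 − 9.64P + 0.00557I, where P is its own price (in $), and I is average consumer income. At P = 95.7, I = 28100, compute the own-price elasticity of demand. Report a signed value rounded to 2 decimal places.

At the given values, Q = 1261 − 9.64(95.7) + 0.00557(28100) = 494.969.
∂Q/∂P = −9.64.
E = (-9.64) × (95.7/494.969) = -1.8638…

-1.86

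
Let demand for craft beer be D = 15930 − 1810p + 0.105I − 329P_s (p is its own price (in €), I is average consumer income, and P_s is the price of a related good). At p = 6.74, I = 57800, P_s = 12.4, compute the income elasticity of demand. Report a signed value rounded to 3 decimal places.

At the given values, D = 15930 − 1810(6.74) + 0.105(57800) − 329(12.4) = 5720.
∂D/∂I = 0.105.
E = (0.105) × (57800/5720) = 1.06101…

1.061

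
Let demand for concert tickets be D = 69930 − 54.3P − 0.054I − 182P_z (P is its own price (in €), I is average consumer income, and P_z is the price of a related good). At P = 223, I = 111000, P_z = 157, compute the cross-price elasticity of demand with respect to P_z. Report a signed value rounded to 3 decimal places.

At the given values, D = 69930 − 54.3(223) − 0.054(111000) − 182(157) = 23253.1.
∂D/∂P_z = -182.
E = (-182) × (157/23253.1) = -1.22882…

-1.229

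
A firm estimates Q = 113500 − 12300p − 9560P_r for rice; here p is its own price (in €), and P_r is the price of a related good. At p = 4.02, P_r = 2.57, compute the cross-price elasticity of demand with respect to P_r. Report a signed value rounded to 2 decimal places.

At the given values, Q = 113500 − 12300(4.02) − 9560(2.57) = 39484.8.
∂Q/∂P_r = -9560.
E = (-9560) × (2.57/39484.8) = -0.6222…

-0.62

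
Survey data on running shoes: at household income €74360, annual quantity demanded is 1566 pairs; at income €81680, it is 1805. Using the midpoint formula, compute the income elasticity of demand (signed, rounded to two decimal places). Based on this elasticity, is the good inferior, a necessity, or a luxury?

%ΔQ = (1805 − 1566)/[( 1566 + 1805)/2] = 239/1685.5 = 0.141797…
%ΔIncome = (81680 − 74360)/[( 74360 + 81680)/2] = 7320/78020 = 0.093822…
E_income = (239/1685.5) / (7320/78020) = 1.5113…
E_income > 1 ⇒ normal good, luxury.

1.51; luxury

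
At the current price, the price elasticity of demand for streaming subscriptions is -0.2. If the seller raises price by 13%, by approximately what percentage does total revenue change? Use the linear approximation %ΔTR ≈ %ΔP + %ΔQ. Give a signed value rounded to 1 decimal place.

%ΔQ ≈ Ed × %ΔP = (-0.2) × (+13%) = -2.6000%
%ΔTR ≈ %ΔP + %ΔQ = (+13%) + (-2.6000%) = +10.4000%

+10.4%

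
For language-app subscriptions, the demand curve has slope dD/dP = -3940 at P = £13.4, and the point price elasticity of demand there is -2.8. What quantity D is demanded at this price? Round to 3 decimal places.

18855.714

Ed = (dD/dP)·(P/D) ⇒ D = (dD/dP)·P/Ed = (-3940)·13.4/(-2.8) = 18855.71428…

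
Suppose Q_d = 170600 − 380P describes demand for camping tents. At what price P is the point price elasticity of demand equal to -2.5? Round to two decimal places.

320.68

Ed = −380P/(170600 − 380P). Set this equal to -2.5:
380P = 2.5·(170600 − 380P) ⇒ 380P(1 + 2.5) = 2.5·170600
P = 2.5·170600 / (380·3.5) = 320.6766…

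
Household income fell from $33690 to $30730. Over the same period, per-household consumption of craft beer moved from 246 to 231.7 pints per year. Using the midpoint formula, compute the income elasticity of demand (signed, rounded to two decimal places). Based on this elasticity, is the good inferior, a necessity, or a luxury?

0.65; necessity

%ΔQ = (231.7 − 246)/[( 246 + 231.7)/2] = -14.3/238.85 = -0.059870…
%ΔIncome = (30730 − 33690)/[( 33690 + 30730)/2] = -2960/32210 = -0.091896…
E_income = (-14.3/238.85) / (-2960/32210) = 0.6514…
0 < E_income < 1 ⇒ normal good, necessity.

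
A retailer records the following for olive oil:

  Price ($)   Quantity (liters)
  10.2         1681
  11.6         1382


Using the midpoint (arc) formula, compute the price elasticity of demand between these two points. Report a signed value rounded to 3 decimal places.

-1.520

%ΔQ = (1382 − 1681) / [(1681 + 1382)/2] = -299/1531.5 = -0.195233…
%ΔP = (11.6 − 10.2) / [(10.2 + 11.6)/2] = 1.4/10.9 = 0.128440…
Arc Ed = %ΔQ / %ΔP = (-299/1531.5) / (1.4/10.9) = -1.52003…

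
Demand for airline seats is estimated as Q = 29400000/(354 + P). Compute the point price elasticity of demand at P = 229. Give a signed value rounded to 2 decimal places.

-0.39

dQ/dP = −29400000/(354 + P)² = -86.4988. At P = 229, Q = 50428.8.
Ed = (dQ/dP)·(P/Q) = (-86.4988) × (229/50428.8) = -0.3927…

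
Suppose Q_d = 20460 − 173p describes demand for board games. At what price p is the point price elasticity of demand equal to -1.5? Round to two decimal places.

70.96

Ed = −173p/(20460 − 173p). Set this equal to -1.5:
173p = 1.5·(20460 − 173p) ⇒ 173p(1 + 1.5) = 1.5·20460
p = 1.5·20460 / (173·2.5) = 70.9595…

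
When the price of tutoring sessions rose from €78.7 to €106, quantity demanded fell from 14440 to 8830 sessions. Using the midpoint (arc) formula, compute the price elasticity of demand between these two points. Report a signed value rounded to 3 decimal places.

%ΔQ = (8830 − 14440) / [(14440 + 8830)/2] = -5610/11635 = -0.482165…
%ΔP = (106 − 78.7) / [(78.7 + 106)/2] = 27.3/92.35 = 0.295614…
Arc Ed = %ΔQ / %ΔP = (-5610/11635) / (27.3/92.35) = -1.63106…

-1.631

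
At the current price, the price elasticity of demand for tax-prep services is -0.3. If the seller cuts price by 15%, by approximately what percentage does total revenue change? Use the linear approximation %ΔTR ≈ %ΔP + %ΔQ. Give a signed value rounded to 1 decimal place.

%ΔQ ≈ Ed × %ΔP = (-0.3) × (-15%) = +4.5000%
%ΔTR ≈ %ΔP + %ΔQ = (-15%) + (+4.5000%) = -10.5000%

-10.5%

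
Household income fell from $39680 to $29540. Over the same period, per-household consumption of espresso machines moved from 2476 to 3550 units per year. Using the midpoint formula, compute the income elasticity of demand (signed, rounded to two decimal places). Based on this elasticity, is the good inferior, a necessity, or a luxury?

-1.22; inferior

%ΔQ = (3550 − 2476)/[( 2476 + 3550)/2] = 1074/3013 = 0.356455…
%ΔIncome = (29540 − 39680)/[( 39680 + 29540)/2] = -10140/34610 = -0.292978…
E_income = (1074/3013) / (-10140/34610) = -1.2166…
E_income < 0 ⇒ inferior good.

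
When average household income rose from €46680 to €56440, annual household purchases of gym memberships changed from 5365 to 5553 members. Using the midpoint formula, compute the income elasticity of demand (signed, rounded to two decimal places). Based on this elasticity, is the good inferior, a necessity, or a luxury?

0.18; necessity

%ΔQ = (5553 − 5365)/[( 5365 + 5553)/2] = 188/5459 = 0.034438…
%ΔIncome = (56440 − 46680)/[( 46680 + 56440)/2] = 9760/51560 = 0.189294…
E_income = (188/5459) / (9760/51560) = 0.1819…
0 < E_income < 1 ⇒ normal good, necessity.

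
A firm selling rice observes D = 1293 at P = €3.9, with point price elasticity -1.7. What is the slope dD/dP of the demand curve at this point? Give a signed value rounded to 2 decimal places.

Ed = (dD/dP)·(P/D) ⇒ dD/dP = Ed·D/P = (-1.7)·1293/3.9 = -563.6153…

-563.62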